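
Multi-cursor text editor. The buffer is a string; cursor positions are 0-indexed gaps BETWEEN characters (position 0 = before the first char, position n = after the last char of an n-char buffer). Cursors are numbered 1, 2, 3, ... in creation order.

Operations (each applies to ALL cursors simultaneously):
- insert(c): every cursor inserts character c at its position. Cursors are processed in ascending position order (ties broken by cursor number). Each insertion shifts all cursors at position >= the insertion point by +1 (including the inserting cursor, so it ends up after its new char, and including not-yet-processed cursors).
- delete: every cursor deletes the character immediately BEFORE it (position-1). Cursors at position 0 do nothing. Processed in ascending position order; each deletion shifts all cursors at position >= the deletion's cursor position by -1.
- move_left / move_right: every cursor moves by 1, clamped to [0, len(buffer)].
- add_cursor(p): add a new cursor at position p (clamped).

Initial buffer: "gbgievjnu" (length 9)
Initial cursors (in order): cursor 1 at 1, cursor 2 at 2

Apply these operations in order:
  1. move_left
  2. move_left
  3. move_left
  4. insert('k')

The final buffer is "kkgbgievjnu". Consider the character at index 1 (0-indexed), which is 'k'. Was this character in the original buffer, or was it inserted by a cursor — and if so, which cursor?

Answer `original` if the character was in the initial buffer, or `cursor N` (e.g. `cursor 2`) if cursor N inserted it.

Answer: cursor 2

Derivation:
After op 1 (move_left): buffer="gbgievjnu" (len 9), cursors c1@0 c2@1, authorship .........
After op 2 (move_left): buffer="gbgievjnu" (len 9), cursors c1@0 c2@0, authorship .........
After op 3 (move_left): buffer="gbgievjnu" (len 9), cursors c1@0 c2@0, authorship .........
After op 4 (insert('k')): buffer="kkgbgievjnu" (len 11), cursors c1@2 c2@2, authorship 12.........
Authorship (.=original, N=cursor N): 1 2 . . . . . . . . .
Index 1: author = 2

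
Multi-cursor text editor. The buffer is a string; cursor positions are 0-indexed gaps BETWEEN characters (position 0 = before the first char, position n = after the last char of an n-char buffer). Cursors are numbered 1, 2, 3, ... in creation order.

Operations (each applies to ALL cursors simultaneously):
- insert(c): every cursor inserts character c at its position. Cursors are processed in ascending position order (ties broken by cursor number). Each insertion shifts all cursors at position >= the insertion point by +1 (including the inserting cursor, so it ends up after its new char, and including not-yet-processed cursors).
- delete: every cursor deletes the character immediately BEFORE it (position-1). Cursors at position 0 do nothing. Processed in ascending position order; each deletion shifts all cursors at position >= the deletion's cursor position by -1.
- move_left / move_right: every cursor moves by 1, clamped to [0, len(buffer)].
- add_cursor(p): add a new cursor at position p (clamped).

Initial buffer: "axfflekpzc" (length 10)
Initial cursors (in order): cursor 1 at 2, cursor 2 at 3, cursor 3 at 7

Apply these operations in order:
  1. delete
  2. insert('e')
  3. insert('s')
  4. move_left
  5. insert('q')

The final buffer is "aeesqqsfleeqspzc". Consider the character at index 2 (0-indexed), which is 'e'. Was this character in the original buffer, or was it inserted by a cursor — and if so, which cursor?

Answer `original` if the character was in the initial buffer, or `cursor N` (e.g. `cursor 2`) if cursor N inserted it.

Answer: cursor 2

Derivation:
After op 1 (delete): buffer="aflepzc" (len 7), cursors c1@1 c2@1 c3@4, authorship .......
After op 2 (insert('e')): buffer="aeefleepzc" (len 10), cursors c1@3 c2@3 c3@7, authorship .12...3...
After op 3 (insert('s')): buffer="aeessfleespzc" (len 13), cursors c1@5 c2@5 c3@10, authorship .1212...33...
After op 4 (move_left): buffer="aeessfleespzc" (len 13), cursors c1@4 c2@4 c3@9, authorship .1212...33...
After op 5 (insert('q')): buffer="aeesqqsfleeqspzc" (len 16), cursors c1@6 c2@6 c3@12, authorship .121122...333...
Authorship (.=original, N=cursor N): . 1 2 1 1 2 2 . . . 3 3 3 . . .
Index 2: author = 2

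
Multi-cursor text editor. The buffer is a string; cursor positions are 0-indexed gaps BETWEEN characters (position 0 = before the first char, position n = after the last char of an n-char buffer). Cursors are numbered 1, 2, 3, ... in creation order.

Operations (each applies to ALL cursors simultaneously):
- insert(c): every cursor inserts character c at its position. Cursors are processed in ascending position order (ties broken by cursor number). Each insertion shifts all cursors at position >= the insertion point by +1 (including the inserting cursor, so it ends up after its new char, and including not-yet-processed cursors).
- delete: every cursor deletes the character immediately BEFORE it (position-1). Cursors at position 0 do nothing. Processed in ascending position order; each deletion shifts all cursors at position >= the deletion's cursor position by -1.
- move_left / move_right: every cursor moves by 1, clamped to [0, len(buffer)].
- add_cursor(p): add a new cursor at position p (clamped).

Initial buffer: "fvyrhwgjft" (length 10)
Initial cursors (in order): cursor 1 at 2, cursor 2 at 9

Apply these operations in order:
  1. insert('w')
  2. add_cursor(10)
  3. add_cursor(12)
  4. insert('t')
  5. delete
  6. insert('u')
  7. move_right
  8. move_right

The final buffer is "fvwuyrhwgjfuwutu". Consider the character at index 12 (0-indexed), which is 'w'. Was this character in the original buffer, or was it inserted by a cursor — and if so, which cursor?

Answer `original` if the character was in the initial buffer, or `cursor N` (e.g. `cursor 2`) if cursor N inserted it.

Answer: cursor 2

Derivation:
After op 1 (insert('w')): buffer="fvwyrhwgjfwt" (len 12), cursors c1@3 c2@11, authorship ..1.......2.
After op 2 (add_cursor(10)): buffer="fvwyrhwgjfwt" (len 12), cursors c1@3 c3@10 c2@11, authorship ..1.......2.
After op 3 (add_cursor(12)): buffer="fvwyrhwgjfwt" (len 12), cursors c1@3 c3@10 c2@11 c4@12, authorship ..1.......2.
After op 4 (insert('t')): buffer="fvwtyrhwgjftwttt" (len 16), cursors c1@4 c3@12 c2@14 c4@16, authorship ..11.......322.4
After op 5 (delete): buffer="fvwyrhwgjfwt" (len 12), cursors c1@3 c3@10 c2@11 c4@12, authorship ..1.......2.
After op 6 (insert('u')): buffer="fvwuyrhwgjfuwutu" (len 16), cursors c1@4 c3@12 c2@14 c4@16, authorship ..11.......322.4
After op 7 (move_right): buffer="fvwuyrhwgjfuwutu" (len 16), cursors c1@5 c3@13 c2@15 c4@16, authorship ..11.......322.4
After op 8 (move_right): buffer="fvwuyrhwgjfuwutu" (len 16), cursors c1@6 c3@14 c2@16 c4@16, authorship ..11.......322.4
Authorship (.=original, N=cursor N): . . 1 1 . . . . . . . 3 2 2 . 4
Index 12: author = 2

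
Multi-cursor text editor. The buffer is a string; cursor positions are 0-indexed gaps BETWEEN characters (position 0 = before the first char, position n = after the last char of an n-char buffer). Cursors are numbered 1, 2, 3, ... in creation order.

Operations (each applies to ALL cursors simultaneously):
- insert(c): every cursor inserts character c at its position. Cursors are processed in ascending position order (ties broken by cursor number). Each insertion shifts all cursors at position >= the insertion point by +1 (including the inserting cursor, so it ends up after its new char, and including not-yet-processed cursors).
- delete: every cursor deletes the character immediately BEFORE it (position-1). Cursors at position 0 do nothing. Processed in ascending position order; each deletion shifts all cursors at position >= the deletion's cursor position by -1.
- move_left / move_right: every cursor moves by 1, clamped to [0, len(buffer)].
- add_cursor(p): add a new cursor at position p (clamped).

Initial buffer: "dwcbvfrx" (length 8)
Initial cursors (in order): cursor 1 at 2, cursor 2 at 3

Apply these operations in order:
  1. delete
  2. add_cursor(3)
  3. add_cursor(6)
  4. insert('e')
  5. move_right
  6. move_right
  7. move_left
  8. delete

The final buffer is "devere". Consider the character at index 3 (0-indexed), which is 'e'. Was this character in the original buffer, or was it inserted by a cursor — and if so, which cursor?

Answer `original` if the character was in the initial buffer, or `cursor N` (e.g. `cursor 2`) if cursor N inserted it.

Answer: cursor 3

Derivation:
After op 1 (delete): buffer="dbvfrx" (len 6), cursors c1@1 c2@1, authorship ......
After op 2 (add_cursor(3)): buffer="dbvfrx" (len 6), cursors c1@1 c2@1 c3@3, authorship ......
After op 3 (add_cursor(6)): buffer="dbvfrx" (len 6), cursors c1@1 c2@1 c3@3 c4@6, authorship ......
After op 4 (insert('e')): buffer="deebvefrxe" (len 10), cursors c1@3 c2@3 c3@6 c4@10, authorship .12..3...4
After op 5 (move_right): buffer="deebvefrxe" (len 10), cursors c1@4 c2@4 c3@7 c4@10, authorship .12..3...4
After op 6 (move_right): buffer="deebvefrxe" (len 10), cursors c1@5 c2@5 c3@8 c4@10, authorship .12..3...4
After op 7 (move_left): buffer="deebvefrxe" (len 10), cursors c1@4 c2@4 c3@7 c4@9, authorship .12..3...4
After op 8 (delete): buffer="devere" (len 6), cursors c1@2 c2@2 c3@4 c4@5, authorship .1.3.4
Authorship (.=original, N=cursor N): . 1 . 3 . 4
Index 3: author = 3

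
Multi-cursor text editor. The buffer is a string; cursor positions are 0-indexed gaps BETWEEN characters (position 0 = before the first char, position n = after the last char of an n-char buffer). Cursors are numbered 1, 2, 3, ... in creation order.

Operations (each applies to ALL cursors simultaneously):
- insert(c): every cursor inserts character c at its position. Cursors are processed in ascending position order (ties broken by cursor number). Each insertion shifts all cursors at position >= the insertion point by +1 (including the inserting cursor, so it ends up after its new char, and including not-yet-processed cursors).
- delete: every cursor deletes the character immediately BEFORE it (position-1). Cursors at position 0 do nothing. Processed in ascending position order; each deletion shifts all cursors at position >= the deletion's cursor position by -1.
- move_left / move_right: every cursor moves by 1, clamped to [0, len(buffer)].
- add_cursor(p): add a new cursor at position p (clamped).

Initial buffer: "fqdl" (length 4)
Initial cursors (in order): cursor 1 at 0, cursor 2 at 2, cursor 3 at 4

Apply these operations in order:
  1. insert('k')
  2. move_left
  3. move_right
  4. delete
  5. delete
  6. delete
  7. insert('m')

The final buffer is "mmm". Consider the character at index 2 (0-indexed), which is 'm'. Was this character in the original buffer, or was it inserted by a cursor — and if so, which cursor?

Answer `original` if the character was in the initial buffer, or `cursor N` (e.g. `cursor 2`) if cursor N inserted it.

After op 1 (insert('k')): buffer="kfqkdlk" (len 7), cursors c1@1 c2@4 c3@7, authorship 1..2..3
After op 2 (move_left): buffer="kfqkdlk" (len 7), cursors c1@0 c2@3 c3@6, authorship 1..2..3
After op 3 (move_right): buffer="kfqkdlk" (len 7), cursors c1@1 c2@4 c3@7, authorship 1..2..3
After op 4 (delete): buffer="fqdl" (len 4), cursors c1@0 c2@2 c3@4, authorship ....
After op 5 (delete): buffer="fd" (len 2), cursors c1@0 c2@1 c3@2, authorship ..
After op 6 (delete): buffer="" (len 0), cursors c1@0 c2@0 c3@0, authorship 
After op 7 (insert('m')): buffer="mmm" (len 3), cursors c1@3 c2@3 c3@3, authorship 123
Authorship (.=original, N=cursor N): 1 2 3
Index 2: author = 3

Answer: cursor 3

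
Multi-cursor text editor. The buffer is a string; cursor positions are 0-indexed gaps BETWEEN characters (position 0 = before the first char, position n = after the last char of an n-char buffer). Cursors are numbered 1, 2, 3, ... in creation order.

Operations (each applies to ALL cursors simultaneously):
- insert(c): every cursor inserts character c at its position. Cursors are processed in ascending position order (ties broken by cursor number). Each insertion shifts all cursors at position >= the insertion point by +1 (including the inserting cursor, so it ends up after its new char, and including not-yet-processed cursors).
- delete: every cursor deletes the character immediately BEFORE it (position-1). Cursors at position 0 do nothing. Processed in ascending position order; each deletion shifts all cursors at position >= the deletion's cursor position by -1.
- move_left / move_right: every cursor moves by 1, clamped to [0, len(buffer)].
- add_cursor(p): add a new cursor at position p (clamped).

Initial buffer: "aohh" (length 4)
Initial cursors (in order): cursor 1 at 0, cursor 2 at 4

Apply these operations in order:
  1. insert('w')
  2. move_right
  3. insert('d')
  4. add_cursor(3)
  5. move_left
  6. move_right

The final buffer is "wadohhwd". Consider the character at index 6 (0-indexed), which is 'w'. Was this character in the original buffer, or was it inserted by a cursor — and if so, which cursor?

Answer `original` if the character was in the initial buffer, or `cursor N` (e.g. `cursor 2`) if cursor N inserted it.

Answer: cursor 2

Derivation:
After op 1 (insert('w')): buffer="waohhw" (len 6), cursors c1@1 c2@6, authorship 1....2
After op 2 (move_right): buffer="waohhw" (len 6), cursors c1@2 c2@6, authorship 1....2
After op 3 (insert('d')): buffer="wadohhwd" (len 8), cursors c1@3 c2@8, authorship 1.1...22
After op 4 (add_cursor(3)): buffer="wadohhwd" (len 8), cursors c1@3 c3@3 c2@8, authorship 1.1...22
After op 5 (move_left): buffer="wadohhwd" (len 8), cursors c1@2 c3@2 c2@7, authorship 1.1...22
After op 6 (move_right): buffer="wadohhwd" (len 8), cursors c1@3 c3@3 c2@8, authorship 1.1...22
Authorship (.=original, N=cursor N): 1 . 1 . . . 2 2
Index 6: author = 2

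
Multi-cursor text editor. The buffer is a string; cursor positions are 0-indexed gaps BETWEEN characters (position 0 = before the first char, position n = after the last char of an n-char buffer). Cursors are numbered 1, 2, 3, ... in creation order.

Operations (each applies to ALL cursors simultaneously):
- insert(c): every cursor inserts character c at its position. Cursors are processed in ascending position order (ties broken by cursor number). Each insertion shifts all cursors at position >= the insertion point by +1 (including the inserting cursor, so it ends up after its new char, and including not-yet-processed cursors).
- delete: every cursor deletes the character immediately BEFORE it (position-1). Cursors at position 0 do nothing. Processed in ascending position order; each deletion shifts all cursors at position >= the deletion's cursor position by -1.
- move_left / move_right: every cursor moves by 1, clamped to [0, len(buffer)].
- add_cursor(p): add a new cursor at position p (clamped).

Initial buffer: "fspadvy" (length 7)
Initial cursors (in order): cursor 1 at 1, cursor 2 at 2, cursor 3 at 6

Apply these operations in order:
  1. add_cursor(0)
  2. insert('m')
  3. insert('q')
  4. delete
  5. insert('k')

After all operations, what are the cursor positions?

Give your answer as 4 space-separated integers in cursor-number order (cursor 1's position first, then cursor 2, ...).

Answer: 5 8 14 2

Derivation:
After op 1 (add_cursor(0)): buffer="fspadvy" (len 7), cursors c4@0 c1@1 c2@2 c3@6, authorship .......
After op 2 (insert('m')): buffer="mfmsmpadvmy" (len 11), cursors c4@1 c1@3 c2@5 c3@10, authorship 4.1.2....3.
After op 3 (insert('q')): buffer="mqfmqsmqpadvmqy" (len 15), cursors c4@2 c1@5 c2@8 c3@14, authorship 44.11.22....33.
After op 4 (delete): buffer="mfmsmpadvmy" (len 11), cursors c4@1 c1@3 c2@5 c3@10, authorship 4.1.2....3.
After op 5 (insert('k')): buffer="mkfmksmkpadvmky" (len 15), cursors c4@2 c1@5 c2@8 c3@14, authorship 44.11.22....33.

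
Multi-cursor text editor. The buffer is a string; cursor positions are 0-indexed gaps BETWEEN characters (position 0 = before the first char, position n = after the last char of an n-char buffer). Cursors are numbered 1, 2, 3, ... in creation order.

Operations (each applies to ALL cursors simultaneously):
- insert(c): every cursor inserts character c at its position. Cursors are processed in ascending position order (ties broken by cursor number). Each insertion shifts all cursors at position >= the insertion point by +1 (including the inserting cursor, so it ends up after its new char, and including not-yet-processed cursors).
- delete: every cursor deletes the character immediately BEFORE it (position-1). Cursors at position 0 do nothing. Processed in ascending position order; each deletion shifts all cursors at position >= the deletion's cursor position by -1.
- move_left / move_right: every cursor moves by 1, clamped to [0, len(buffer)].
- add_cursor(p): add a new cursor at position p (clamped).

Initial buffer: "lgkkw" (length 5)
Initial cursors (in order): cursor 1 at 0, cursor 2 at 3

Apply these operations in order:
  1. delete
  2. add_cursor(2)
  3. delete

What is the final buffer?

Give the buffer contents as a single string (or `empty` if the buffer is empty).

After op 1 (delete): buffer="lgkw" (len 4), cursors c1@0 c2@2, authorship ....
After op 2 (add_cursor(2)): buffer="lgkw" (len 4), cursors c1@0 c2@2 c3@2, authorship ....
After op 3 (delete): buffer="kw" (len 2), cursors c1@0 c2@0 c3@0, authorship ..

Answer: kw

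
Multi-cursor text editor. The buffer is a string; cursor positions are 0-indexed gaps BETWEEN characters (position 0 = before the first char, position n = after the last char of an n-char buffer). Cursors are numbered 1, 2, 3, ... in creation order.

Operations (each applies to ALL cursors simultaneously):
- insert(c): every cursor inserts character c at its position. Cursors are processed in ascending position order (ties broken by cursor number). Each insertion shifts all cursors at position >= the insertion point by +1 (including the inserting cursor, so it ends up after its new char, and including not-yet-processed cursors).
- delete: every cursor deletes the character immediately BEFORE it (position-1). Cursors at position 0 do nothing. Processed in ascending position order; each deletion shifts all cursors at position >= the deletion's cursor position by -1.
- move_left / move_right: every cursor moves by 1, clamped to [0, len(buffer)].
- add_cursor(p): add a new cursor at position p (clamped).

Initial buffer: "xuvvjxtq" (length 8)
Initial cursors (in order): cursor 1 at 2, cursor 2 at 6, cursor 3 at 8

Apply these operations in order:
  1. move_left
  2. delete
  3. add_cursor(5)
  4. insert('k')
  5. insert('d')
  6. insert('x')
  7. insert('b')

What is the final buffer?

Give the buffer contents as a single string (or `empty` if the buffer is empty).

After op 1 (move_left): buffer="xuvvjxtq" (len 8), cursors c1@1 c2@5 c3@7, authorship ........
After op 2 (delete): buffer="uvvxq" (len 5), cursors c1@0 c2@3 c3@4, authorship .....
After op 3 (add_cursor(5)): buffer="uvvxq" (len 5), cursors c1@0 c2@3 c3@4 c4@5, authorship .....
After op 4 (insert('k')): buffer="kuvvkxkqk" (len 9), cursors c1@1 c2@5 c3@7 c4@9, authorship 1...2.3.4
After op 5 (insert('d')): buffer="kduvvkdxkdqkd" (len 13), cursors c1@2 c2@7 c3@10 c4@13, authorship 11...22.33.44
After op 6 (insert('x')): buffer="kdxuvvkdxxkdxqkdx" (len 17), cursors c1@3 c2@9 c3@13 c4@17, authorship 111...222.333.444
After op 7 (insert('b')): buffer="kdxbuvvkdxbxkdxbqkdxb" (len 21), cursors c1@4 c2@11 c3@16 c4@21, authorship 1111...2222.3333.4444

Answer: kdxbuvvkdxbxkdxbqkdxb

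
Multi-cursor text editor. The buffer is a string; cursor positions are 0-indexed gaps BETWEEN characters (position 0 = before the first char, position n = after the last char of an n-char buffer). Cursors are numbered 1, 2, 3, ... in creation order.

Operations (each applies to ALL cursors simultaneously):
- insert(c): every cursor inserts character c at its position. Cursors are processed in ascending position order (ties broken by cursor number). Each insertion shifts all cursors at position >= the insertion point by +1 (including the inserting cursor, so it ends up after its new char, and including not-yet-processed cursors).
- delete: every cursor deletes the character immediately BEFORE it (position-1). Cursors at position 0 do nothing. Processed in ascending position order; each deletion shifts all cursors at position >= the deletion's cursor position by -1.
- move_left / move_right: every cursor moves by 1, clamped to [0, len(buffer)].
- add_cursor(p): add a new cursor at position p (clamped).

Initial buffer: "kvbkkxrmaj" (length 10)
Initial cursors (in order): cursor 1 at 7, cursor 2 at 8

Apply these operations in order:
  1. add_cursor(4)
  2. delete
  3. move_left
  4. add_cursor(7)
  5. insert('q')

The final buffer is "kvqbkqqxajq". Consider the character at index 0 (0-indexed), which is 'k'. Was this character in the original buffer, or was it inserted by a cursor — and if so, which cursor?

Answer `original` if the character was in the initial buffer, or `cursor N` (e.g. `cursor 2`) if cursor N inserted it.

After op 1 (add_cursor(4)): buffer="kvbkkxrmaj" (len 10), cursors c3@4 c1@7 c2@8, authorship ..........
After op 2 (delete): buffer="kvbkxaj" (len 7), cursors c3@3 c1@5 c2@5, authorship .......
After op 3 (move_left): buffer="kvbkxaj" (len 7), cursors c3@2 c1@4 c2@4, authorship .......
After op 4 (add_cursor(7)): buffer="kvbkxaj" (len 7), cursors c3@2 c1@4 c2@4 c4@7, authorship .......
After op 5 (insert('q')): buffer="kvqbkqqxajq" (len 11), cursors c3@3 c1@7 c2@7 c4@11, authorship ..3..12...4
Authorship (.=original, N=cursor N): . . 3 . . 1 2 . . . 4
Index 0: author = original

Answer: original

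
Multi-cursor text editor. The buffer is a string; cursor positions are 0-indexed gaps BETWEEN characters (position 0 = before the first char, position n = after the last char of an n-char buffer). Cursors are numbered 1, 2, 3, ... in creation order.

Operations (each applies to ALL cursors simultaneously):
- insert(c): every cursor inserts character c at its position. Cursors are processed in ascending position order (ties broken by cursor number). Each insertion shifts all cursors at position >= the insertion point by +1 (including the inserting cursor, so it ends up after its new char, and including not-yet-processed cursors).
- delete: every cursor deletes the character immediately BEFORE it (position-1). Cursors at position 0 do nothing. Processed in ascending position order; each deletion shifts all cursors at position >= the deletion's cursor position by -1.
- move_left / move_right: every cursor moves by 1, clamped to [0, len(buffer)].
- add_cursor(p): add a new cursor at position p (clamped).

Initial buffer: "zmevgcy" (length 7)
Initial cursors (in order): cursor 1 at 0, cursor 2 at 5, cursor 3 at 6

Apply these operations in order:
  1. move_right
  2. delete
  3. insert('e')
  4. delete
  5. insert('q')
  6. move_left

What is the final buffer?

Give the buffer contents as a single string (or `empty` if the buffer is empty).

After op 1 (move_right): buffer="zmevgcy" (len 7), cursors c1@1 c2@6 c3@7, authorship .......
After op 2 (delete): buffer="mevg" (len 4), cursors c1@0 c2@4 c3@4, authorship ....
After op 3 (insert('e')): buffer="emevgee" (len 7), cursors c1@1 c2@7 c3@7, authorship 1....23
After op 4 (delete): buffer="mevg" (len 4), cursors c1@0 c2@4 c3@4, authorship ....
After op 5 (insert('q')): buffer="qmevgqq" (len 7), cursors c1@1 c2@7 c3@7, authorship 1....23
After op 6 (move_left): buffer="qmevgqq" (len 7), cursors c1@0 c2@6 c3@6, authorship 1....23

Answer: qmevgqq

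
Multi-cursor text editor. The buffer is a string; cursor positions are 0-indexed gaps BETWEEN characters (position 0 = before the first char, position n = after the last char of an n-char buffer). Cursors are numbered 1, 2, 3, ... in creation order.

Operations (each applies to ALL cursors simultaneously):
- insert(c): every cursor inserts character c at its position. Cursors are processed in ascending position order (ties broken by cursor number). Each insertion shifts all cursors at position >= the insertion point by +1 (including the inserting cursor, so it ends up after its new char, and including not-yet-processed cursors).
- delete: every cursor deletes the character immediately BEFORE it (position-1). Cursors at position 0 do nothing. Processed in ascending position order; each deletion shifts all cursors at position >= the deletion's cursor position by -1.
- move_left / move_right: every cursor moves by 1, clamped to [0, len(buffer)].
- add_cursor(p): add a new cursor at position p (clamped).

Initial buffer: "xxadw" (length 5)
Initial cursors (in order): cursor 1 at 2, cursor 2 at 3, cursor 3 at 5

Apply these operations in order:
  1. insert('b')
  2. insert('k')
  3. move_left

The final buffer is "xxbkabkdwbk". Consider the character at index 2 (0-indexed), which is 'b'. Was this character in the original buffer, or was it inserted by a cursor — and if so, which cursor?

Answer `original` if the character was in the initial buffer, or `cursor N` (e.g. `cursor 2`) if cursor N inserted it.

Answer: cursor 1

Derivation:
After op 1 (insert('b')): buffer="xxbabdwb" (len 8), cursors c1@3 c2@5 c3@8, authorship ..1.2..3
After op 2 (insert('k')): buffer="xxbkabkdwbk" (len 11), cursors c1@4 c2@7 c3@11, authorship ..11.22..33
After op 3 (move_left): buffer="xxbkabkdwbk" (len 11), cursors c1@3 c2@6 c3@10, authorship ..11.22..33
Authorship (.=original, N=cursor N): . . 1 1 . 2 2 . . 3 3
Index 2: author = 1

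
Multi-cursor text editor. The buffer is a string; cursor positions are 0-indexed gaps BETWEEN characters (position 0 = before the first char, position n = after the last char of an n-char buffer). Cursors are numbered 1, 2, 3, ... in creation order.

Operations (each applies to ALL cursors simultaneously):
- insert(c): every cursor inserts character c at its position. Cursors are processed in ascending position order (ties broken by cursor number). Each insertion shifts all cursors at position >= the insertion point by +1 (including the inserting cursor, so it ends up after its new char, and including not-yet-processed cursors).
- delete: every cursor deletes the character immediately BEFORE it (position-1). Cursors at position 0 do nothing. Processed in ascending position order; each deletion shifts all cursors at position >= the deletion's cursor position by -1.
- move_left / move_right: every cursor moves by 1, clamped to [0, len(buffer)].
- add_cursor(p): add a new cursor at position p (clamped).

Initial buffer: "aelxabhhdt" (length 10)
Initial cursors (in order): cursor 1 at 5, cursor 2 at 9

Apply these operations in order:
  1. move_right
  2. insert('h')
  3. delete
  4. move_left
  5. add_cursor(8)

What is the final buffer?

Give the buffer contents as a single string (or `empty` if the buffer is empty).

Answer: aelxabhhdt

Derivation:
After op 1 (move_right): buffer="aelxabhhdt" (len 10), cursors c1@6 c2@10, authorship ..........
After op 2 (insert('h')): buffer="aelxabhhhdth" (len 12), cursors c1@7 c2@12, authorship ......1....2
After op 3 (delete): buffer="aelxabhhdt" (len 10), cursors c1@6 c2@10, authorship ..........
After op 4 (move_left): buffer="aelxabhhdt" (len 10), cursors c1@5 c2@9, authorship ..........
After op 5 (add_cursor(8)): buffer="aelxabhhdt" (len 10), cursors c1@5 c3@8 c2@9, authorship ..........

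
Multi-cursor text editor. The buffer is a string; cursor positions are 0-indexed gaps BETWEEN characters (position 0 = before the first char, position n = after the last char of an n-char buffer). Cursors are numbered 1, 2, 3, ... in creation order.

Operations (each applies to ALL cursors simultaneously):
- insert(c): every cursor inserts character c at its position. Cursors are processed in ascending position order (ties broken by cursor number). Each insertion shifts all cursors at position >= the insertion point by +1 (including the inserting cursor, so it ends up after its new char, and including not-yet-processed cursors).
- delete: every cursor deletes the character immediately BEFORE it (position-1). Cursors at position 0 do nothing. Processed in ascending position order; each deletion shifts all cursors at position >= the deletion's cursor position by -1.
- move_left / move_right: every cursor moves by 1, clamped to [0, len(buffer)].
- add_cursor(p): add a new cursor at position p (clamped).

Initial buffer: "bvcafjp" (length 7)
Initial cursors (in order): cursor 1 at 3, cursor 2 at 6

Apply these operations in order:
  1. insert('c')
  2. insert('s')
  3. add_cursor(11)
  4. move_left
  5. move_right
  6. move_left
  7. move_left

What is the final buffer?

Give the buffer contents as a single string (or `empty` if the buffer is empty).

Answer: bvccsafjcsp

Derivation:
After op 1 (insert('c')): buffer="bvccafjcp" (len 9), cursors c1@4 c2@8, authorship ...1...2.
After op 2 (insert('s')): buffer="bvccsafjcsp" (len 11), cursors c1@5 c2@10, authorship ...11...22.
After op 3 (add_cursor(11)): buffer="bvccsafjcsp" (len 11), cursors c1@5 c2@10 c3@11, authorship ...11...22.
After op 4 (move_left): buffer="bvccsafjcsp" (len 11), cursors c1@4 c2@9 c3@10, authorship ...11...22.
After op 5 (move_right): buffer="bvccsafjcsp" (len 11), cursors c1@5 c2@10 c3@11, authorship ...11...22.
After op 6 (move_left): buffer="bvccsafjcsp" (len 11), cursors c1@4 c2@9 c3@10, authorship ...11...22.
After op 7 (move_left): buffer="bvccsafjcsp" (len 11), cursors c1@3 c2@8 c3@9, authorship ...11...22.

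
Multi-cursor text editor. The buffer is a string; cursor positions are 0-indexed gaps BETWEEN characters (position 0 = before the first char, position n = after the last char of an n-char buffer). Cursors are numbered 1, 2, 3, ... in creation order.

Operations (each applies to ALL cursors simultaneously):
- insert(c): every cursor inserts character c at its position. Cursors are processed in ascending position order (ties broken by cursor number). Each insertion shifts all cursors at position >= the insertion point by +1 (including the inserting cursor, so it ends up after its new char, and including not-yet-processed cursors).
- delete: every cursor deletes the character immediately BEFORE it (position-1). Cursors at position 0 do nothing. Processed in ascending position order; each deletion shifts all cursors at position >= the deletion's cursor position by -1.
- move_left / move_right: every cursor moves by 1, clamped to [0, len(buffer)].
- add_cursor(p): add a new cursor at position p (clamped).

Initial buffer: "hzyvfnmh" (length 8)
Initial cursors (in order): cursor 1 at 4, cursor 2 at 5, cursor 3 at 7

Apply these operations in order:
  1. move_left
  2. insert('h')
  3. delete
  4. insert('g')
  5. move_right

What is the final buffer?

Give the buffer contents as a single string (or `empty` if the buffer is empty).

After op 1 (move_left): buffer="hzyvfnmh" (len 8), cursors c1@3 c2@4 c3@6, authorship ........
After op 2 (insert('h')): buffer="hzyhvhfnhmh" (len 11), cursors c1@4 c2@6 c3@9, authorship ...1.2..3..
After op 3 (delete): buffer="hzyvfnmh" (len 8), cursors c1@3 c2@4 c3@6, authorship ........
After op 4 (insert('g')): buffer="hzygvgfngmh" (len 11), cursors c1@4 c2@6 c3@9, authorship ...1.2..3..
After op 5 (move_right): buffer="hzygvgfngmh" (len 11), cursors c1@5 c2@7 c3@10, authorship ...1.2..3..

Answer: hzygvgfngmh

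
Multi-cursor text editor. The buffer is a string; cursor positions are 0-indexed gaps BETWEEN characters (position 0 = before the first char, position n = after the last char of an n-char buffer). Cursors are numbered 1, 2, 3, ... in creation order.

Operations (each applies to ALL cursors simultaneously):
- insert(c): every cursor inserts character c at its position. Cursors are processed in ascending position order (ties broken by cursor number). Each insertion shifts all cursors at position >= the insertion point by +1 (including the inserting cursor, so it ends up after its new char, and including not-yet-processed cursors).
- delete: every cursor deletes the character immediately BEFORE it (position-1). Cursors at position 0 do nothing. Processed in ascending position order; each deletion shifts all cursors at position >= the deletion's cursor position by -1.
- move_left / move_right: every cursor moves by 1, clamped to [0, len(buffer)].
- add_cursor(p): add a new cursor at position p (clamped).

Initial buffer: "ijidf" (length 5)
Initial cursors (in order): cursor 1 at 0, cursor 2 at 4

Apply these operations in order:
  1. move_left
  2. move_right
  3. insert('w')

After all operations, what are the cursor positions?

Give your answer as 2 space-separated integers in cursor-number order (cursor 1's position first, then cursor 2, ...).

Answer: 2 6

Derivation:
After op 1 (move_left): buffer="ijidf" (len 5), cursors c1@0 c2@3, authorship .....
After op 2 (move_right): buffer="ijidf" (len 5), cursors c1@1 c2@4, authorship .....
After op 3 (insert('w')): buffer="iwjidwf" (len 7), cursors c1@2 c2@6, authorship .1...2.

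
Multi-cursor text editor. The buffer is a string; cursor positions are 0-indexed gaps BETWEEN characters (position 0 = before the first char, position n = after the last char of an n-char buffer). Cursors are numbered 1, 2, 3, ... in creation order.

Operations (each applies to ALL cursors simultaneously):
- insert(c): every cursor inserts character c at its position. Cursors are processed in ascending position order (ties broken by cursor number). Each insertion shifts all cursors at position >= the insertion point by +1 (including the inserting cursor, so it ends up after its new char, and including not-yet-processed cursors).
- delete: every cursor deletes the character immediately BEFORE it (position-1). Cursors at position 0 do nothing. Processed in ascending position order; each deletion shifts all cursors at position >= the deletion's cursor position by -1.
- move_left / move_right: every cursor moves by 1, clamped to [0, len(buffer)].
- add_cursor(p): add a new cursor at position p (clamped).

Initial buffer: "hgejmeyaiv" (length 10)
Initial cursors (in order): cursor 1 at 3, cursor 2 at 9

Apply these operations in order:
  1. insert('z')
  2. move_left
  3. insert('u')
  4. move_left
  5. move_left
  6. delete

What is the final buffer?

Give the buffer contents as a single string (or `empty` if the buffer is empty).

After op 1 (insert('z')): buffer="hgezjmeyaizv" (len 12), cursors c1@4 c2@11, authorship ...1......2.
After op 2 (move_left): buffer="hgezjmeyaizv" (len 12), cursors c1@3 c2@10, authorship ...1......2.
After op 3 (insert('u')): buffer="hgeuzjmeyaiuzv" (len 14), cursors c1@4 c2@12, authorship ...11......22.
After op 4 (move_left): buffer="hgeuzjmeyaiuzv" (len 14), cursors c1@3 c2@11, authorship ...11......22.
After op 5 (move_left): buffer="hgeuzjmeyaiuzv" (len 14), cursors c1@2 c2@10, authorship ...11......22.
After op 6 (delete): buffer="heuzjmeyiuzv" (len 12), cursors c1@1 c2@8, authorship ..11.....22.

Answer: heuzjmeyiuzv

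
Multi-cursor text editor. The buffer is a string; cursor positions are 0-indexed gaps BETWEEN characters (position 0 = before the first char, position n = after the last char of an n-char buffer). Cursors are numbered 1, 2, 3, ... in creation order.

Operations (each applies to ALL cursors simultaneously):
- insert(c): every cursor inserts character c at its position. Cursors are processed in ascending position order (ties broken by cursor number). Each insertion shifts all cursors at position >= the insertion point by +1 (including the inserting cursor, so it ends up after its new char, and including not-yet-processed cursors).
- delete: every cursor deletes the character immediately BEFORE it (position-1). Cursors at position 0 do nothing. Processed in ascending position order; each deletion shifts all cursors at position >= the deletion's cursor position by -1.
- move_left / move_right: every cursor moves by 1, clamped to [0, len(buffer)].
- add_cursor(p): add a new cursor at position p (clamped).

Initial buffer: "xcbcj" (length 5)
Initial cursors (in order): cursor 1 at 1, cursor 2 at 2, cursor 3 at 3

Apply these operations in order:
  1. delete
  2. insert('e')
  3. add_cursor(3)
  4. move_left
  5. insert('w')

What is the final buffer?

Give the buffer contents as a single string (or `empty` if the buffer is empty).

Answer: eewwwwecj

Derivation:
After op 1 (delete): buffer="cj" (len 2), cursors c1@0 c2@0 c3@0, authorship ..
After op 2 (insert('e')): buffer="eeecj" (len 5), cursors c1@3 c2@3 c3@3, authorship 123..
After op 3 (add_cursor(3)): buffer="eeecj" (len 5), cursors c1@3 c2@3 c3@3 c4@3, authorship 123..
After op 4 (move_left): buffer="eeecj" (len 5), cursors c1@2 c2@2 c3@2 c4@2, authorship 123..
After op 5 (insert('w')): buffer="eewwwwecj" (len 9), cursors c1@6 c2@6 c3@6 c4@6, authorship 1212343..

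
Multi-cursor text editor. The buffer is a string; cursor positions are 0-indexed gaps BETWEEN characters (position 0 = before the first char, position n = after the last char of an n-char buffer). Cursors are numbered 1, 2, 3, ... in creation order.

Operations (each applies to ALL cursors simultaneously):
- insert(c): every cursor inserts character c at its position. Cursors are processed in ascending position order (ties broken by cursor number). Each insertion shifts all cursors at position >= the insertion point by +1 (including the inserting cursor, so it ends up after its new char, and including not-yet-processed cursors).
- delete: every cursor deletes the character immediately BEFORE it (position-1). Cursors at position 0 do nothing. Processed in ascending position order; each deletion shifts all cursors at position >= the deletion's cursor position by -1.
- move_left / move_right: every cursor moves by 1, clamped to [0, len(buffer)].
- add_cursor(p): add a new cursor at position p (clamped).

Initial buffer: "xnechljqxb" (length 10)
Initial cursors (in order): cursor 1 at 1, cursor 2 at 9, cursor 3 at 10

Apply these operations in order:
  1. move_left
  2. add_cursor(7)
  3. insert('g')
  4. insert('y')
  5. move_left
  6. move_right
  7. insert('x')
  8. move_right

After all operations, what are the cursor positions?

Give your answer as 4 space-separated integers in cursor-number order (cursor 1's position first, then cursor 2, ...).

After op 1 (move_left): buffer="xnechljqxb" (len 10), cursors c1@0 c2@8 c3@9, authorship ..........
After op 2 (add_cursor(7)): buffer="xnechljqxb" (len 10), cursors c1@0 c4@7 c2@8 c3@9, authorship ..........
After op 3 (insert('g')): buffer="gxnechljgqgxgb" (len 14), cursors c1@1 c4@9 c2@11 c3@13, authorship 1.......4.2.3.
After op 4 (insert('y')): buffer="gyxnechljgyqgyxgyb" (len 18), cursors c1@2 c4@11 c2@14 c3@17, authorship 11.......44.22.33.
After op 5 (move_left): buffer="gyxnechljgyqgyxgyb" (len 18), cursors c1@1 c4@10 c2@13 c3@16, authorship 11.......44.22.33.
After op 6 (move_right): buffer="gyxnechljgyqgyxgyb" (len 18), cursors c1@2 c4@11 c2@14 c3@17, authorship 11.......44.22.33.
After op 7 (insert('x')): buffer="gyxxnechljgyxqgyxxgyxb" (len 22), cursors c1@3 c4@13 c2@17 c3@21, authorship 111.......444.222.333.
After op 8 (move_right): buffer="gyxxnechljgyxqgyxxgyxb" (len 22), cursors c1@4 c4@14 c2@18 c3@22, authorship 111.......444.222.333.

Answer: 4 18 22 14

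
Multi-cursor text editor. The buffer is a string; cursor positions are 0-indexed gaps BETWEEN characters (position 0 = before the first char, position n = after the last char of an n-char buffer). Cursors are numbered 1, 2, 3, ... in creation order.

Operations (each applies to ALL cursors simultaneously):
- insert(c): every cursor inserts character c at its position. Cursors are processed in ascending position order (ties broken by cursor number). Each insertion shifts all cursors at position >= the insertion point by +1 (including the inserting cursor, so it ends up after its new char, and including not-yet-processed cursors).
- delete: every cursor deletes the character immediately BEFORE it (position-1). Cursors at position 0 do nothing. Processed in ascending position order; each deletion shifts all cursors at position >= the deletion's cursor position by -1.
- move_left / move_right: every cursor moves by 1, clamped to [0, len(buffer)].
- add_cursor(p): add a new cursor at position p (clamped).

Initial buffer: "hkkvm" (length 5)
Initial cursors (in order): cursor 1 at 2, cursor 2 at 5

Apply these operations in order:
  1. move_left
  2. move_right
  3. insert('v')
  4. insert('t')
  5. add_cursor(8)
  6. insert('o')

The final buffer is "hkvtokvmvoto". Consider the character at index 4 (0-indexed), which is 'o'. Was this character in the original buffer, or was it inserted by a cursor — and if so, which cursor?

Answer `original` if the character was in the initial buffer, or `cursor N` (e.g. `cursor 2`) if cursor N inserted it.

After op 1 (move_left): buffer="hkkvm" (len 5), cursors c1@1 c2@4, authorship .....
After op 2 (move_right): buffer="hkkvm" (len 5), cursors c1@2 c2@5, authorship .....
After op 3 (insert('v')): buffer="hkvkvmv" (len 7), cursors c1@3 c2@7, authorship ..1...2
After op 4 (insert('t')): buffer="hkvtkvmvt" (len 9), cursors c1@4 c2@9, authorship ..11...22
After op 5 (add_cursor(8)): buffer="hkvtkvmvt" (len 9), cursors c1@4 c3@8 c2@9, authorship ..11...22
After op 6 (insert('o')): buffer="hkvtokvmvoto" (len 12), cursors c1@5 c3@10 c2@12, authorship ..111...2322
Authorship (.=original, N=cursor N): . . 1 1 1 . . . 2 3 2 2
Index 4: author = 1

Answer: cursor 1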